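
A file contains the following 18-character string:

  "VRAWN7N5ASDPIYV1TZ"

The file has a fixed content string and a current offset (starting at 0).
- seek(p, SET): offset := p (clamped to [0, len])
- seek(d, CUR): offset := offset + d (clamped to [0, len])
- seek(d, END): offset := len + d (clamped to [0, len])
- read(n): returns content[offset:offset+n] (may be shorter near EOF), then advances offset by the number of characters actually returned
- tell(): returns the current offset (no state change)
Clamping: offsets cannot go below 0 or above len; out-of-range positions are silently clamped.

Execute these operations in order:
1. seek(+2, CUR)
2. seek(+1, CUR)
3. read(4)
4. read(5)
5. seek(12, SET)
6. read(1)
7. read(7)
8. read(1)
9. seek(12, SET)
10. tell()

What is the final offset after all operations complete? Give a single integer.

After 1 (seek(+2, CUR)): offset=2
After 2 (seek(+1, CUR)): offset=3
After 3 (read(4)): returned 'WN7N', offset=7
After 4 (read(5)): returned '5ASDP', offset=12
After 5 (seek(12, SET)): offset=12
After 6 (read(1)): returned 'I', offset=13
After 7 (read(7)): returned 'YV1TZ', offset=18
After 8 (read(1)): returned '', offset=18
After 9 (seek(12, SET)): offset=12
After 10 (tell()): offset=12

Answer: 12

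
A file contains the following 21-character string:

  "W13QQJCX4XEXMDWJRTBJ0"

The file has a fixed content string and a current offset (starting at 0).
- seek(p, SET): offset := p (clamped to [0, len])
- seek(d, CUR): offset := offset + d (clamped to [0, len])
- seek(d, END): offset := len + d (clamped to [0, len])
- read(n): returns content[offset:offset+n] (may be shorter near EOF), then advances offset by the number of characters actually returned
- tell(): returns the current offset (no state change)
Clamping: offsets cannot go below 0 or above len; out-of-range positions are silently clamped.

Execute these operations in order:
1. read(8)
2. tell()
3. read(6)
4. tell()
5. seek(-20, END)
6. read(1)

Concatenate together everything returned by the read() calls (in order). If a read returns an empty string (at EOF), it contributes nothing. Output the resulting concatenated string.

Answer: W13QQJCX4XEXMD1

Derivation:
After 1 (read(8)): returned 'W13QQJCX', offset=8
After 2 (tell()): offset=8
After 3 (read(6)): returned '4XEXMD', offset=14
After 4 (tell()): offset=14
After 5 (seek(-20, END)): offset=1
After 6 (read(1)): returned '1', offset=2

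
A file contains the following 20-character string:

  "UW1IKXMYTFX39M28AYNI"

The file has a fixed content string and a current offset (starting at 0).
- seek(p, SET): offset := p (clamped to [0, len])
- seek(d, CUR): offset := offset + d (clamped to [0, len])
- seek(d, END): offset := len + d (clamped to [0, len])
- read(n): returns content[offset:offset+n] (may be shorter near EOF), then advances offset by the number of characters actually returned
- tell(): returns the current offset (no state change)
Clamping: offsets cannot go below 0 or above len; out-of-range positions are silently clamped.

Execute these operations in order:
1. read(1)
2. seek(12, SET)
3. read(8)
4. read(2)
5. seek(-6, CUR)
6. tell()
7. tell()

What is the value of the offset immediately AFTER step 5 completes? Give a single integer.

Answer: 14

Derivation:
After 1 (read(1)): returned 'U', offset=1
After 2 (seek(12, SET)): offset=12
After 3 (read(8)): returned '9M28AYNI', offset=20
After 4 (read(2)): returned '', offset=20
After 5 (seek(-6, CUR)): offset=14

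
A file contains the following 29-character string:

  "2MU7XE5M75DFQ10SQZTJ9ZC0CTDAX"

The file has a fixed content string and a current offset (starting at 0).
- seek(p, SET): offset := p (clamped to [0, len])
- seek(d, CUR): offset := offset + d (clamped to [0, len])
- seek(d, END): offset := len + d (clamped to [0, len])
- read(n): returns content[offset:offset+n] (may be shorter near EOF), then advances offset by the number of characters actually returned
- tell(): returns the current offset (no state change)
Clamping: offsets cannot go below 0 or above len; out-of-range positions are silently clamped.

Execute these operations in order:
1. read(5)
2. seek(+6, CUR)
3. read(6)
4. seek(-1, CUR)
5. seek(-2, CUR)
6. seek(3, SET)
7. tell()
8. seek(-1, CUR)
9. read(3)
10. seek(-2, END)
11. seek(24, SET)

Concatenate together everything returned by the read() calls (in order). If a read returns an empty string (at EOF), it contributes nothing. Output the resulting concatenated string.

After 1 (read(5)): returned '2MU7X', offset=5
After 2 (seek(+6, CUR)): offset=11
After 3 (read(6)): returned 'FQ10SQ', offset=17
After 4 (seek(-1, CUR)): offset=16
After 5 (seek(-2, CUR)): offset=14
After 6 (seek(3, SET)): offset=3
After 7 (tell()): offset=3
After 8 (seek(-1, CUR)): offset=2
After 9 (read(3)): returned 'U7X', offset=5
After 10 (seek(-2, END)): offset=27
After 11 (seek(24, SET)): offset=24

Answer: 2MU7XFQ10SQU7X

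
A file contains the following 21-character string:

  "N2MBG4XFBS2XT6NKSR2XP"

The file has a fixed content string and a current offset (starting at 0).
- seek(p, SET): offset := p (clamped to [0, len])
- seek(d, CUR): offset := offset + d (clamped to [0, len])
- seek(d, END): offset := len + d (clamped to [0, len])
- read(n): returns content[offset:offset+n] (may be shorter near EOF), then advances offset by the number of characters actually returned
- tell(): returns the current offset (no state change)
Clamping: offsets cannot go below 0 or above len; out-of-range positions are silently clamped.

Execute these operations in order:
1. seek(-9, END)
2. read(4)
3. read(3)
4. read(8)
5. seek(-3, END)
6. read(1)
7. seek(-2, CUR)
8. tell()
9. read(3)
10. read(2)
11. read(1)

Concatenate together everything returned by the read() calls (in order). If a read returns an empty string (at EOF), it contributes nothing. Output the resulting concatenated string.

Answer: T6NKSR2XP2R2XP

Derivation:
After 1 (seek(-9, END)): offset=12
After 2 (read(4)): returned 'T6NK', offset=16
After 3 (read(3)): returned 'SR2', offset=19
After 4 (read(8)): returned 'XP', offset=21
After 5 (seek(-3, END)): offset=18
After 6 (read(1)): returned '2', offset=19
After 7 (seek(-2, CUR)): offset=17
After 8 (tell()): offset=17
After 9 (read(3)): returned 'R2X', offset=20
After 10 (read(2)): returned 'P', offset=21
After 11 (read(1)): returned '', offset=21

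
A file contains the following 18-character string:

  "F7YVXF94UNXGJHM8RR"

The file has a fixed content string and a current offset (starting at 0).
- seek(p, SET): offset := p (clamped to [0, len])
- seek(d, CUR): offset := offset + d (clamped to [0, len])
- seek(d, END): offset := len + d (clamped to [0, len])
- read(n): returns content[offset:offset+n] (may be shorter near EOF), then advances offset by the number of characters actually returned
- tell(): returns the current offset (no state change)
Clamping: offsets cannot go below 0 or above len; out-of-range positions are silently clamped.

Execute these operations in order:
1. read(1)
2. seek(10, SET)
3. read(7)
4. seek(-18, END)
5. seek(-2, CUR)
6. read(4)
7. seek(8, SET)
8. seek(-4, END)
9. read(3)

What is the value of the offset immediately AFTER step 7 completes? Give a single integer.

Answer: 8

Derivation:
After 1 (read(1)): returned 'F', offset=1
After 2 (seek(10, SET)): offset=10
After 3 (read(7)): returned 'XGJHM8R', offset=17
After 4 (seek(-18, END)): offset=0
After 5 (seek(-2, CUR)): offset=0
After 6 (read(4)): returned 'F7YV', offset=4
After 7 (seek(8, SET)): offset=8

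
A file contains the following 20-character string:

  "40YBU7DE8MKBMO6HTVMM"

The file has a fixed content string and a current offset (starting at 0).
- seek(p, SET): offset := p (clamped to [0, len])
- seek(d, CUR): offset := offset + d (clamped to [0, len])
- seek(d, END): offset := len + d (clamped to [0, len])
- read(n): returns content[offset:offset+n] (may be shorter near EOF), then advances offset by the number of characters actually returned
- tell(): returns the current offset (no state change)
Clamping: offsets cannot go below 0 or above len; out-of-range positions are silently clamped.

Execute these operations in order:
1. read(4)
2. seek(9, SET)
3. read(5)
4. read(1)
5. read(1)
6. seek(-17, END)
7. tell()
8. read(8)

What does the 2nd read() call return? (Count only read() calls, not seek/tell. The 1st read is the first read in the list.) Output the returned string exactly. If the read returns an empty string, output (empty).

After 1 (read(4)): returned '40YB', offset=4
After 2 (seek(9, SET)): offset=9
After 3 (read(5)): returned 'MKBMO', offset=14
After 4 (read(1)): returned '6', offset=15
After 5 (read(1)): returned 'H', offset=16
After 6 (seek(-17, END)): offset=3
After 7 (tell()): offset=3
After 8 (read(8)): returned 'BU7DE8MK', offset=11

Answer: MKBMO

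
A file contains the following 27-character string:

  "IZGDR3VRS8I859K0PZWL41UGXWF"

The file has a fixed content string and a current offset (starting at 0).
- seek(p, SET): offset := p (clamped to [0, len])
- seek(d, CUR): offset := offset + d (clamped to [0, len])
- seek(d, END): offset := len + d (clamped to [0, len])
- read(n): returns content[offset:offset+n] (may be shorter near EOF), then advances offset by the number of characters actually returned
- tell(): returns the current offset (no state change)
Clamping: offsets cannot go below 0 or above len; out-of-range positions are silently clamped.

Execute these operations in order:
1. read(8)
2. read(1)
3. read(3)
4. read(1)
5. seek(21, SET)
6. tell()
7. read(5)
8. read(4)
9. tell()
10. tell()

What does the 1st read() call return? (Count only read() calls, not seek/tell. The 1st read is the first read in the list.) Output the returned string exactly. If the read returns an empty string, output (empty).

After 1 (read(8)): returned 'IZGDR3VR', offset=8
After 2 (read(1)): returned 'S', offset=9
After 3 (read(3)): returned '8I8', offset=12
After 4 (read(1)): returned '5', offset=13
After 5 (seek(21, SET)): offset=21
After 6 (tell()): offset=21
After 7 (read(5)): returned '1UGXW', offset=26
After 8 (read(4)): returned 'F', offset=27
After 9 (tell()): offset=27
After 10 (tell()): offset=27

Answer: IZGDR3VR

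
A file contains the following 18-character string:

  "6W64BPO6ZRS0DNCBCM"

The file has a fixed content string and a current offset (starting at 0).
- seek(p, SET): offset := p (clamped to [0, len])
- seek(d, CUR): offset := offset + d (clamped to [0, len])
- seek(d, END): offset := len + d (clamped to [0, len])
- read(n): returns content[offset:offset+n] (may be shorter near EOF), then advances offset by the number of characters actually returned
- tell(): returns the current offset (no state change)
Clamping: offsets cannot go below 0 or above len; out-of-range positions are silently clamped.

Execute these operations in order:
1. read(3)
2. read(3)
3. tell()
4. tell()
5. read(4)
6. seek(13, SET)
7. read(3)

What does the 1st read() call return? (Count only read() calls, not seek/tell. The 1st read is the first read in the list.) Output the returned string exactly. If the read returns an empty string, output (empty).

Answer: 6W6

Derivation:
After 1 (read(3)): returned '6W6', offset=3
After 2 (read(3)): returned '4BP', offset=6
After 3 (tell()): offset=6
After 4 (tell()): offset=6
After 5 (read(4)): returned 'O6ZR', offset=10
After 6 (seek(13, SET)): offset=13
After 7 (read(3)): returned 'NCB', offset=16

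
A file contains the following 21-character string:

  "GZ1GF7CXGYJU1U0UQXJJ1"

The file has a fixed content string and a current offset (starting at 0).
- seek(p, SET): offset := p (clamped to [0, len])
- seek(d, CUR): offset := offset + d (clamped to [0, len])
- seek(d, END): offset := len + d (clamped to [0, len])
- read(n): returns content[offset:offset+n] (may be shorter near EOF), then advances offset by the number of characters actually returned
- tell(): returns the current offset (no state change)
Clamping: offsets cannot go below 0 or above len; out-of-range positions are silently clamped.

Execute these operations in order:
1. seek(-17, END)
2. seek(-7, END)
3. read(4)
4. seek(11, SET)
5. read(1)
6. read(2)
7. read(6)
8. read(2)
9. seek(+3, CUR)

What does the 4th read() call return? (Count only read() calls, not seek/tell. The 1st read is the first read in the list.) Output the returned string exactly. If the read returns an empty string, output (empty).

After 1 (seek(-17, END)): offset=4
After 2 (seek(-7, END)): offset=14
After 3 (read(4)): returned '0UQX', offset=18
After 4 (seek(11, SET)): offset=11
After 5 (read(1)): returned 'U', offset=12
After 6 (read(2)): returned '1U', offset=14
After 7 (read(6)): returned '0UQXJJ', offset=20
After 8 (read(2)): returned '1', offset=21
After 9 (seek(+3, CUR)): offset=21

Answer: 0UQXJJ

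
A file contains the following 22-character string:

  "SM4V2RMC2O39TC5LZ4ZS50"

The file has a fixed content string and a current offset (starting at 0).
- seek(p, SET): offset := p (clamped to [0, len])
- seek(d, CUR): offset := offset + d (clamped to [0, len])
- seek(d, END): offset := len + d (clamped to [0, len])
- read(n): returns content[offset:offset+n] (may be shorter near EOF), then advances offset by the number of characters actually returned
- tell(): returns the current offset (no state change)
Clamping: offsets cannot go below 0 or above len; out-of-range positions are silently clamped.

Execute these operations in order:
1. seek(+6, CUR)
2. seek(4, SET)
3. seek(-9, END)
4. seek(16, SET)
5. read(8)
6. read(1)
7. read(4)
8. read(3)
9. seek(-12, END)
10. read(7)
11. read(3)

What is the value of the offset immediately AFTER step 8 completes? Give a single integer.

After 1 (seek(+6, CUR)): offset=6
After 2 (seek(4, SET)): offset=4
After 3 (seek(-9, END)): offset=13
After 4 (seek(16, SET)): offset=16
After 5 (read(8)): returned 'Z4ZS50', offset=22
After 6 (read(1)): returned '', offset=22
After 7 (read(4)): returned '', offset=22
After 8 (read(3)): returned '', offset=22

Answer: 22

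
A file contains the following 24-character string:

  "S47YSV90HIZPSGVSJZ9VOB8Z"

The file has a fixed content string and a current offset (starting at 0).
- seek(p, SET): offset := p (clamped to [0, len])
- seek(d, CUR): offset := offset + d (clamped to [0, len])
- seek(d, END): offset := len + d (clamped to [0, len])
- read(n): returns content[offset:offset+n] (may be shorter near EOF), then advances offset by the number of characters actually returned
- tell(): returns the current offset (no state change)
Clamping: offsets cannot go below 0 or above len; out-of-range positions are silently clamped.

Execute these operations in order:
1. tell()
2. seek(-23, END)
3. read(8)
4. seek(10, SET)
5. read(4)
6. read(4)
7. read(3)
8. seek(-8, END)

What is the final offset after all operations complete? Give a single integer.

Answer: 16

Derivation:
After 1 (tell()): offset=0
After 2 (seek(-23, END)): offset=1
After 3 (read(8)): returned '47YSV90H', offset=9
After 4 (seek(10, SET)): offset=10
After 5 (read(4)): returned 'ZPSG', offset=14
After 6 (read(4)): returned 'VSJZ', offset=18
After 7 (read(3)): returned '9VO', offset=21
After 8 (seek(-8, END)): offset=16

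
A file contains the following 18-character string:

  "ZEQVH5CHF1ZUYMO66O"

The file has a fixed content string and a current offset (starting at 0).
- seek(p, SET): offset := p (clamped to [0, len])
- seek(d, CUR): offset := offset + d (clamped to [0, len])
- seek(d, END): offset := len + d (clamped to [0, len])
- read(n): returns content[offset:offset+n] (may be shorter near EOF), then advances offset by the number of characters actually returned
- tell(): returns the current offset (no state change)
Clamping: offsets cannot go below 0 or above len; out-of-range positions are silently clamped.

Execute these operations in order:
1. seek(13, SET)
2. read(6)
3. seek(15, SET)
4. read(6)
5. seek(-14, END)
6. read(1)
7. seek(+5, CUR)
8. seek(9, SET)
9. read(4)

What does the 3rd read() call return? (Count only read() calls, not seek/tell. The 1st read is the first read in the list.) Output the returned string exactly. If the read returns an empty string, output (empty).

After 1 (seek(13, SET)): offset=13
After 2 (read(6)): returned 'MO66O', offset=18
After 3 (seek(15, SET)): offset=15
After 4 (read(6)): returned '66O', offset=18
After 5 (seek(-14, END)): offset=4
After 6 (read(1)): returned 'H', offset=5
After 7 (seek(+5, CUR)): offset=10
After 8 (seek(9, SET)): offset=9
After 9 (read(4)): returned '1ZUY', offset=13

Answer: H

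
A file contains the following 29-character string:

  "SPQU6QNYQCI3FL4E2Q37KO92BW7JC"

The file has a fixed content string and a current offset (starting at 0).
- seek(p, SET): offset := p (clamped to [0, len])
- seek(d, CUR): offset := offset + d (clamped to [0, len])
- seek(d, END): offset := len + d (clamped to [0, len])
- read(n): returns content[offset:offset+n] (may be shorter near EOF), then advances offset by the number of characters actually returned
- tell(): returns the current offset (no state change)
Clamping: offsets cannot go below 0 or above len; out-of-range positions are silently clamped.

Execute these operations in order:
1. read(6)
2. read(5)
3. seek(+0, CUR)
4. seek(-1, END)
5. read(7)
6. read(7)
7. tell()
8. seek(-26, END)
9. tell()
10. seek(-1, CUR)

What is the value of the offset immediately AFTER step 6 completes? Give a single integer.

After 1 (read(6)): returned 'SPQU6Q', offset=6
After 2 (read(5)): returned 'NYQCI', offset=11
After 3 (seek(+0, CUR)): offset=11
After 4 (seek(-1, END)): offset=28
After 5 (read(7)): returned 'C', offset=29
After 6 (read(7)): returned '', offset=29

Answer: 29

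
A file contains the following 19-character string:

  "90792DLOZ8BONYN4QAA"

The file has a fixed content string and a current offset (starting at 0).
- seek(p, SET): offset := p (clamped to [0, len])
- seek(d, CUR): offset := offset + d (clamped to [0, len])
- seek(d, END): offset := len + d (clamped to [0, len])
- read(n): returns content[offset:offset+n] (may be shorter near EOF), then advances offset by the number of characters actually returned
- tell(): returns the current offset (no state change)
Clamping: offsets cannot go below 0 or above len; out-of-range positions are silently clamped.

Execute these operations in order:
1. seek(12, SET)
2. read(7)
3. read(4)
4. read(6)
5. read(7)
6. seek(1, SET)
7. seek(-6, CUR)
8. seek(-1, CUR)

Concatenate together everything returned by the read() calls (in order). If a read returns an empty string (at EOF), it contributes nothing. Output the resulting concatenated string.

After 1 (seek(12, SET)): offset=12
After 2 (read(7)): returned 'NYN4QAA', offset=19
After 3 (read(4)): returned '', offset=19
After 4 (read(6)): returned '', offset=19
After 5 (read(7)): returned '', offset=19
After 6 (seek(1, SET)): offset=1
After 7 (seek(-6, CUR)): offset=0
After 8 (seek(-1, CUR)): offset=0

Answer: NYN4QAA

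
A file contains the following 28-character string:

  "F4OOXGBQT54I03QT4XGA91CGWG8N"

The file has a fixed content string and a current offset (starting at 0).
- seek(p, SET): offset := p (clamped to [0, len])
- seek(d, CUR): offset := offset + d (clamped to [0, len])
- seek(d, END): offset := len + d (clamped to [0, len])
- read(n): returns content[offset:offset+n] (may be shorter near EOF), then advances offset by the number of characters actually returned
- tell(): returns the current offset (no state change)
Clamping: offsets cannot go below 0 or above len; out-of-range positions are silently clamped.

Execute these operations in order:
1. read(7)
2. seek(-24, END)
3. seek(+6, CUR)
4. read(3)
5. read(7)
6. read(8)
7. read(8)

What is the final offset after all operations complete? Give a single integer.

After 1 (read(7)): returned 'F4OOXGB', offset=7
After 2 (seek(-24, END)): offset=4
After 3 (seek(+6, CUR)): offset=10
After 4 (read(3)): returned '4I0', offset=13
After 5 (read(7)): returned '3QT4XGA', offset=20
After 6 (read(8)): returned '91CGWG8N', offset=28
After 7 (read(8)): returned '', offset=28

Answer: 28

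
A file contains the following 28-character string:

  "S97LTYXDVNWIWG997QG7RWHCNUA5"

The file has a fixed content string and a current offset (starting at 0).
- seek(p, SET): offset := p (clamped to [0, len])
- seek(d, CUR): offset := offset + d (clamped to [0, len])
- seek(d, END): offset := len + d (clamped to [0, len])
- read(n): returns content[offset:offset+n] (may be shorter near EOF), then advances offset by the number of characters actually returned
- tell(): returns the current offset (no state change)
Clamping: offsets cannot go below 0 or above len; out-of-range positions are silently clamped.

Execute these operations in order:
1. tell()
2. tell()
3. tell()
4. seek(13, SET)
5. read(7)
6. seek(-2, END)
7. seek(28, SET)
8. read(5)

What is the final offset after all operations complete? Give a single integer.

Answer: 28

Derivation:
After 1 (tell()): offset=0
After 2 (tell()): offset=0
After 3 (tell()): offset=0
After 4 (seek(13, SET)): offset=13
After 5 (read(7)): returned 'G997QG7', offset=20
After 6 (seek(-2, END)): offset=26
After 7 (seek(28, SET)): offset=28
After 8 (read(5)): returned '', offset=28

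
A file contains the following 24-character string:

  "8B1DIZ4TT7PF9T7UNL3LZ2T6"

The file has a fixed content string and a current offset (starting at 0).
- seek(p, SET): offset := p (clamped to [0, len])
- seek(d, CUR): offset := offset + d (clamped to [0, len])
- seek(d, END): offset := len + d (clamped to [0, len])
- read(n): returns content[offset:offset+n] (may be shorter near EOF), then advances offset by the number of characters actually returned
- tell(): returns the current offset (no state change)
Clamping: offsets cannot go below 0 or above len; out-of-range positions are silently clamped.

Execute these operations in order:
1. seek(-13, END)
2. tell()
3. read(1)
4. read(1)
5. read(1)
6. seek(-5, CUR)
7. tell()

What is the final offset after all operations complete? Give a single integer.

Answer: 9

Derivation:
After 1 (seek(-13, END)): offset=11
After 2 (tell()): offset=11
After 3 (read(1)): returned 'F', offset=12
After 4 (read(1)): returned '9', offset=13
After 5 (read(1)): returned 'T', offset=14
After 6 (seek(-5, CUR)): offset=9
After 7 (tell()): offset=9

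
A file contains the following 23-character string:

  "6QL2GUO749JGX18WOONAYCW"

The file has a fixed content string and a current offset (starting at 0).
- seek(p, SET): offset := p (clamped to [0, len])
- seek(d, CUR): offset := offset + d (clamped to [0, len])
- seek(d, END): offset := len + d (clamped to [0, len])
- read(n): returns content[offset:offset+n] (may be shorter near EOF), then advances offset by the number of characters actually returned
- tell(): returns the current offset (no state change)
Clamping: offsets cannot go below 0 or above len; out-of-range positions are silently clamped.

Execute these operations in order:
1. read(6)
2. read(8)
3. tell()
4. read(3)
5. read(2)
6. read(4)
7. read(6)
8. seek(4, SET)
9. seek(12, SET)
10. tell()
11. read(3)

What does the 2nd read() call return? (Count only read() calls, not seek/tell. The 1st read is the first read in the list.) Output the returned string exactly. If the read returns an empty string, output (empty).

After 1 (read(6)): returned '6QL2GU', offset=6
After 2 (read(8)): returned 'O749JGX1', offset=14
After 3 (tell()): offset=14
After 4 (read(3)): returned '8WO', offset=17
After 5 (read(2)): returned 'ON', offset=19
After 6 (read(4)): returned 'AYCW', offset=23
After 7 (read(6)): returned '', offset=23
After 8 (seek(4, SET)): offset=4
After 9 (seek(12, SET)): offset=12
After 10 (tell()): offset=12
After 11 (read(3)): returned 'X18', offset=15

Answer: O749JGX1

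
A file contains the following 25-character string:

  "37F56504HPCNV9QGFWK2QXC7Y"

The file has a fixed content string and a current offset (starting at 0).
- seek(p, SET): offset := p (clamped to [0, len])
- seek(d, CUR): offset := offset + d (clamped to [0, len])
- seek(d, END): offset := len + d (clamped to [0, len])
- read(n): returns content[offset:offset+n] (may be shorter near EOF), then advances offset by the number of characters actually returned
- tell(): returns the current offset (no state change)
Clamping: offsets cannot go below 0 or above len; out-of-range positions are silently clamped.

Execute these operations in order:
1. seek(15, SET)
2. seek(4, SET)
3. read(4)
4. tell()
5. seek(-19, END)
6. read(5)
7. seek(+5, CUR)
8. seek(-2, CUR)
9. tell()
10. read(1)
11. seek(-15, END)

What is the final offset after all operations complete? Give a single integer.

After 1 (seek(15, SET)): offset=15
After 2 (seek(4, SET)): offset=4
After 3 (read(4)): returned '6504', offset=8
After 4 (tell()): offset=8
After 5 (seek(-19, END)): offset=6
After 6 (read(5)): returned '04HPC', offset=11
After 7 (seek(+5, CUR)): offset=16
After 8 (seek(-2, CUR)): offset=14
After 9 (tell()): offset=14
After 10 (read(1)): returned 'Q', offset=15
After 11 (seek(-15, END)): offset=10

Answer: 10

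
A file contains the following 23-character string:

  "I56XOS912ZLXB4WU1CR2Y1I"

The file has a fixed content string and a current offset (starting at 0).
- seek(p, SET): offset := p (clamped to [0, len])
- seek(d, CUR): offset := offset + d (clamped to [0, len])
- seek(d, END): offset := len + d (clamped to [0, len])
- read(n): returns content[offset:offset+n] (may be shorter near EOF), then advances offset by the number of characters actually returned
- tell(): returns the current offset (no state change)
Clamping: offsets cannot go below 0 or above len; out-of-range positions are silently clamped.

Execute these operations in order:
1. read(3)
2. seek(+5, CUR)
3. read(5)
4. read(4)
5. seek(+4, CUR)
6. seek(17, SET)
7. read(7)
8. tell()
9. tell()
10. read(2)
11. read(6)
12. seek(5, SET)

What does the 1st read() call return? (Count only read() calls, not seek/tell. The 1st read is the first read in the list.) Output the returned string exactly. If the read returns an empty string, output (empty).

Answer: I56

Derivation:
After 1 (read(3)): returned 'I56', offset=3
After 2 (seek(+5, CUR)): offset=8
After 3 (read(5)): returned '2ZLXB', offset=13
After 4 (read(4)): returned '4WU1', offset=17
After 5 (seek(+4, CUR)): offset=21
After 6 (seek(17, SET)): offset=17
After 7 (read(7)): returned 'CR2Y1I', offset=23
After 8 (tell()): offset=23
After 9 (tell()): offset=23
After 10 (read(2)): returned '', offset=23
After 11 (read(6)): returned '', offset=23
After 12 (seek(5, SET)): offset=5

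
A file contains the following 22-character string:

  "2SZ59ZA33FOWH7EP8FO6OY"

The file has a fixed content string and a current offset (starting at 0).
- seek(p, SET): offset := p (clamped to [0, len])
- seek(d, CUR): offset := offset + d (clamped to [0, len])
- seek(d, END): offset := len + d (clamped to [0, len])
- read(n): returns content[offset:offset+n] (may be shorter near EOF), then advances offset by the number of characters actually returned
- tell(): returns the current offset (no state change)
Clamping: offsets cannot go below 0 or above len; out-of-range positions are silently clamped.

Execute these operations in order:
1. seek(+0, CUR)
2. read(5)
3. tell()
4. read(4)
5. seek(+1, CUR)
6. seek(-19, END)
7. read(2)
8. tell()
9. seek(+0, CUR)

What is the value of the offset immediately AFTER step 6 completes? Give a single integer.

After 1 (seek(+0, CUR)): offset=0
After 2 (read(5)): returned '2SZ59', offset=5
After 3 (tell()): offset=5
After 4 (read(4)): returned 'ZA33', offset=9
After 5 (seek(+1, CUR)): offset=10
After 6 (seek(-19, END)): offset=3

Answer: 3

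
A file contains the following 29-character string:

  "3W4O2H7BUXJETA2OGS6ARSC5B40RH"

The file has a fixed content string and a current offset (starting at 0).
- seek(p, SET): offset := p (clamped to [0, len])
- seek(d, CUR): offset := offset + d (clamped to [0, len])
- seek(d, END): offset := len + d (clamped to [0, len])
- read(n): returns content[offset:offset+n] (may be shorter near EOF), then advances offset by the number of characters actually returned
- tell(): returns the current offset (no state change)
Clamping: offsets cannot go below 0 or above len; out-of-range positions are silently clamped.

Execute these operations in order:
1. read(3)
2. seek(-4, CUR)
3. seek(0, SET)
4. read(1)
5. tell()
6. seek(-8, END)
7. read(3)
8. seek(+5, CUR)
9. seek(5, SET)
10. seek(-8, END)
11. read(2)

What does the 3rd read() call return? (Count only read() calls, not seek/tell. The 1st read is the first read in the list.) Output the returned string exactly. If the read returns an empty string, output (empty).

After 1 (read(3)): returned '3W4', offset=3
After 2 (seek(-4, CUR)): offset=0
After 3 (seek(0, SET)): offset=0
After 4 (read(1)): returned '3', offset=1
After 5 (tell()): offset=1
After 6 (seek(-8, END)): offset=21
After 7 (read(3)): returned 'SC5', offset=24
After 8 (seek(+5, CUR)): offset=29
After 9 (seek(5, SET)): offset=5
After 10 (seek(-8, END)): offset=21
After 11 (read(2)): returned 'SC', offset=23

Answer: SC5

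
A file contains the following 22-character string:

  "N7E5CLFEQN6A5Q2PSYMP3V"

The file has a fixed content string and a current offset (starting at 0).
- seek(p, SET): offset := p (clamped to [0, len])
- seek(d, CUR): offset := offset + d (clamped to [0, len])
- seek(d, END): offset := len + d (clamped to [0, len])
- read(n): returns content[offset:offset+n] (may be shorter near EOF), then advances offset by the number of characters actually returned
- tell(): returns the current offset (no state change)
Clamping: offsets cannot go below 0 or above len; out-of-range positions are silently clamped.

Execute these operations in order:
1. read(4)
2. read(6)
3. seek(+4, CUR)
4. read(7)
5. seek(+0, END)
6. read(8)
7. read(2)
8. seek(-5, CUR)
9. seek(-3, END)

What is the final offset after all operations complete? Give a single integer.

After 1 (read(4)): returned 'N7E5', offset=4
After 2 (read(6)): returned 'CLFEQN', offset=10
After 3 (seek(+4, CUR)): offset=14
After 4 (read(7)): returned '2PSYMP3', offset=21
After 5 (seek(+0, END)): offset=22
After 6 (read(8)): returned '', offset=22
After 7 (read(2)): returned '', offset=22
After 8 (seek(-5, CUR)): offset=17
After 9 (seek(-3, END)): offset=19

Answer: 19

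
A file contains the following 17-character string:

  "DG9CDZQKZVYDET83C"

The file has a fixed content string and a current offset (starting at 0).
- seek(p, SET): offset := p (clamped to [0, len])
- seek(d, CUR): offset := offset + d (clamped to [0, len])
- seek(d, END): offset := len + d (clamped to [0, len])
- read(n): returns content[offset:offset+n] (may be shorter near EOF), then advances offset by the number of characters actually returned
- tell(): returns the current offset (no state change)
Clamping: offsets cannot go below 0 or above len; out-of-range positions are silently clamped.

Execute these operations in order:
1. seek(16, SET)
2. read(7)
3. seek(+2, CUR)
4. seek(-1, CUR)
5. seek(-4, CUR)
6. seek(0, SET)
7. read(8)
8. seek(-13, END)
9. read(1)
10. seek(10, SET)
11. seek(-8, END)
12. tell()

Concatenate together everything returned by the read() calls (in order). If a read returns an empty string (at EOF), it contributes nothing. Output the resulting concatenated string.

After 1 (seek(16, SET)): offset=16
After 2 (read(7)): returned 'C', offset=17
After 3 (seek(+2, CUR)): offset=17
After 4 (seek(-1, CUR)): offset=16
After 5 (seek(-4, CUR)): offset=12
After 6 (seek(0, SET)): offset=0
After 7 (read(8)): returned 'DG9CDZQK', offset=8
After 8 (seek(-13, END)): offset=4
After 9 (read(1)): returned 'D', offset=5
After 10 (seek(10, SET)): offset=10
After 11 (seek(-8, END)): offset=9
After 12 (tell()): offset=9

Answer: CDG9CDZQKD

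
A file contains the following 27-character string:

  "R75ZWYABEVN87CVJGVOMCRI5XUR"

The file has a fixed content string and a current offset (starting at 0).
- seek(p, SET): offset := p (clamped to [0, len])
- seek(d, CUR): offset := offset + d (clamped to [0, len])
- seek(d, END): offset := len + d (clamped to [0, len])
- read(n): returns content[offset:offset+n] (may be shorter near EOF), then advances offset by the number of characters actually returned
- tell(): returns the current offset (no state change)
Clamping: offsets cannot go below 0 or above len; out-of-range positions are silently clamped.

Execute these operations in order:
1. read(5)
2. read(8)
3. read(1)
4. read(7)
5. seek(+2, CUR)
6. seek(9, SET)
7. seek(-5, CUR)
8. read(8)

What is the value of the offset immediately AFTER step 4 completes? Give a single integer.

After 1 (read(5)): returned 'R75ZW', offset=5
After 2 (read(8)): returned 'YABEVN87', offset=13
After 3 (read(1)): returned 'C', offset=14
After 4 (read(7)): returned 'VJGVOMC', offset=21

Answer: 21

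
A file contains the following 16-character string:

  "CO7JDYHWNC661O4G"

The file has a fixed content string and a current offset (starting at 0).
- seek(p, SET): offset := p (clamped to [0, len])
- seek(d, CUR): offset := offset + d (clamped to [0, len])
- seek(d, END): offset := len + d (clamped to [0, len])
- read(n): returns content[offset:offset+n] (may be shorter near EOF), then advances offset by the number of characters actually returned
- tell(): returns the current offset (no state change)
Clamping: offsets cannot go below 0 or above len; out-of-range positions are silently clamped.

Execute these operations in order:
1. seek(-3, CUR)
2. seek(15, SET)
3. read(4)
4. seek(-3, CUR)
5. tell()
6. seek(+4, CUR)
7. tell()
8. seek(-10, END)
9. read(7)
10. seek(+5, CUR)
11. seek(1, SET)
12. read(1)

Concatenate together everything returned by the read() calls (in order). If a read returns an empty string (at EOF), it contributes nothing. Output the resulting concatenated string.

Answer: GHWNC661O

Derivation:
After 1 (seek(-3, CUR)): offset=0
After 2 (seek(15, SET)): offset=15
After 3 (read(4)): returned 'G', offset=16
After 4 (seek(-3, CUR)): offset=13
After 5 (tell()): offset=13
After 6 (seek(+4, CUR)): offset=16
After 7 (tell()): offset=16
After 8 (seek(-10, END)): offset=6
After 9 (read(7)): returned 'HWNC661', offset=13
After 10 (seek(+5, CUR)): offset=16
After 11 (seek(1, SET)): offset=1
After 12 (read(1)): returned 'O', offset=2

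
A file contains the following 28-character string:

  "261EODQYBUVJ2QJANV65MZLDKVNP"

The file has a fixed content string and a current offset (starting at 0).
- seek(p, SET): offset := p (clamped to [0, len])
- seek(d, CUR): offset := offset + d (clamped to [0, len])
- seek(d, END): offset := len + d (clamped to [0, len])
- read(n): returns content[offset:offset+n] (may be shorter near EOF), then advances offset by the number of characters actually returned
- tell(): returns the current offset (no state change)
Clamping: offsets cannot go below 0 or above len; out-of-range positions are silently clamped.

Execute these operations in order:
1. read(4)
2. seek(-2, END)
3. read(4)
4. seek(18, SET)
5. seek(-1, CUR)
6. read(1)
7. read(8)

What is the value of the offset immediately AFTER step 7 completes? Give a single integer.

After 1 (read(4)): returned '261E', offset=4
After 2 (seek(-2, END)): offset=26
After 3 (read(4)): returned 'NP', offset=28
After 4 (seek(18, SET)): offset=18
After 5 (seek(-1, CUR)): offset=17
After 6 (read(1)): returned 'V', offset=18
After 7 (read(8)): returned '65MZLDKV', offset=26

Answer: 26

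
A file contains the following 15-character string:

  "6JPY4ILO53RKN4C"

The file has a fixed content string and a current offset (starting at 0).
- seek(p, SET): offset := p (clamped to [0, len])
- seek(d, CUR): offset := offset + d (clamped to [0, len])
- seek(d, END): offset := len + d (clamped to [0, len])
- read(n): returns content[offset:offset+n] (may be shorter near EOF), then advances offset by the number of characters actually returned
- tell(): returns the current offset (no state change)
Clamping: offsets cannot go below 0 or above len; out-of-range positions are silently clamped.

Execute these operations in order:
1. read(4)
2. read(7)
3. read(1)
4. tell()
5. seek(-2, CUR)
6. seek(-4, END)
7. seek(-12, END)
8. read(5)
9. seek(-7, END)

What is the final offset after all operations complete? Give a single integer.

After 1 (read(4)): returned '6JPY', offset=4
After 2 (read(7)): returned '4ILO53R', offset=11
After 3 (read(1)): returned 'K', offset=12
After 4 (tell()): offset=12
After 5 (seek(-2, CUR)): offset=10
After 6 (seek(-4, END)): offset=11
After 7 (seek(-12, END)): offset=3
After 8 (read(5)): returned 'Y4ILO', offset=8
After 9 (seek(-7, END)): offset=8

Answer: 8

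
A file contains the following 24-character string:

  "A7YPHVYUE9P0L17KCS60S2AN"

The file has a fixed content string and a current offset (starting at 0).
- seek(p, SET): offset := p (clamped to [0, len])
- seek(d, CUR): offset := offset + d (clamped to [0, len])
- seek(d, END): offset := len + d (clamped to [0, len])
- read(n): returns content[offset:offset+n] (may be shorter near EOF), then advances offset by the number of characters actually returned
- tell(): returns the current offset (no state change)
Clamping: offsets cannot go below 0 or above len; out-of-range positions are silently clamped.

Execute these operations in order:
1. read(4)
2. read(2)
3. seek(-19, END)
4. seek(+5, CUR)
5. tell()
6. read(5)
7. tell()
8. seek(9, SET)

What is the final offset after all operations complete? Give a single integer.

After 1 (read(4)): returned 'A7YP', offset=4
After 2 (read(2)): returned 'HV', offset=6
After 3 (seek(-19, END)): offset=5
After 4 (seek(+5, CUR)): offset=10
After 5 (tell()): offset=10
After 6 (read(5)): returned 'P0L17', offset=15
After 7 (tell()): offset=15
After 8 (seek(9, SET)): offset=9

Answer: 9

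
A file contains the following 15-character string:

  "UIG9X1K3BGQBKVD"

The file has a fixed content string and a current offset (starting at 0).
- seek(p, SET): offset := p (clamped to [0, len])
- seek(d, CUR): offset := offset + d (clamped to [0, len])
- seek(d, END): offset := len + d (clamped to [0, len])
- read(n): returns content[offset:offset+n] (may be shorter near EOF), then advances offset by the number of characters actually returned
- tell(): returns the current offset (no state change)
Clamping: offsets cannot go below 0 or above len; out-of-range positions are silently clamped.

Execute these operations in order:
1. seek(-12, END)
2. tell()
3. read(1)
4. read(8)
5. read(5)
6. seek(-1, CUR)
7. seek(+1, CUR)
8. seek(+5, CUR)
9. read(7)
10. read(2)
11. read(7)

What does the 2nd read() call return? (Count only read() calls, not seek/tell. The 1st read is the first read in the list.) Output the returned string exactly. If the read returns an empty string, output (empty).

Answer: X1K3BGQB

Derivation:
After 1 (seek(-12, END)): offset=3
After 2 (tell()): offset=3
After 3 (read(1)): returned '9', offset=4
After 4 (read(8)): returned 'X1K3BGQB', offset=12
After 5 (read(5)): returned 'KVD', offset=15
After 6 (seek(-1, CUR)): offset=14
After 7 (seek(+1, CUR)): offset=15
After 8 (seek(+5, CUR)): offset=15
After 9 (read(7)): returned '', offset=15
After 10 (read(2)): returned '', offset=15
After 11 (read(7)): returned '', offset=15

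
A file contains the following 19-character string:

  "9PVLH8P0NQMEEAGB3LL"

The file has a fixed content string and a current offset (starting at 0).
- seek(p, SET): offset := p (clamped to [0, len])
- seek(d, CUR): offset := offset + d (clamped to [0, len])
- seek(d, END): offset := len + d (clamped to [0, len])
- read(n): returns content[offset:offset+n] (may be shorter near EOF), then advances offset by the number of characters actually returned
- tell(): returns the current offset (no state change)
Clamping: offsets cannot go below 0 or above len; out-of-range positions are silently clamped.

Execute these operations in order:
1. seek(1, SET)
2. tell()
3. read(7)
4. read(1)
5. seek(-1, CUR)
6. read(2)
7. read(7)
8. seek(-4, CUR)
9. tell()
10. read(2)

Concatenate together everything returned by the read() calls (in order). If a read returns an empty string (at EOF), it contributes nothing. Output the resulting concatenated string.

After 1 (seek(1, SET)): offset=1
After 2 (tell()): offset=1
After 3 (read(7)): returned 'PVLH8P0', offset=8
After 4 (read(1)): returned 'N', offset=9
After 5 (seek(-1, CUR)): offset=8
After 6 (read(2)): returned 'NQ', offset=10
After 7 (read(7)): returned 'MEEAGB3', offset=17
After 8 (seek(-4, CUR)): offset=13
After 9 (tell()): offset=13
After 10 (read(2)): returned 'AG', offset=15

Answer: PVLH8P0NNQMEEAGB3AG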